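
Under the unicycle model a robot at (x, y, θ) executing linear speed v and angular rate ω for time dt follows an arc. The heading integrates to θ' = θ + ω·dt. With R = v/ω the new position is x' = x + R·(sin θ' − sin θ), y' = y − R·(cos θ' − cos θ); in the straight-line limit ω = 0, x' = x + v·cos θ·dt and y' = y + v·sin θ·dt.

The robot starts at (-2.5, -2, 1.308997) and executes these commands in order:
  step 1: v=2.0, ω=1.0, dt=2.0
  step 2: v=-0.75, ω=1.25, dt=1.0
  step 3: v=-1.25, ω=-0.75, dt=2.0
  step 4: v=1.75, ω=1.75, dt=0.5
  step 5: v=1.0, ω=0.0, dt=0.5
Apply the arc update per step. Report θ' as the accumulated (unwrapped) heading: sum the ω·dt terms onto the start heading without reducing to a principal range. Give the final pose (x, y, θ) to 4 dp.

(-3.6331, 1.7455, 3.9340)

step 1: θ'=3.3090 (R=2.0000) → pose (-4.7651, 0.4897, 3.3090)
step 2: θ'=4.5590 (R=-0.6000) → pose (-4.2721, 0.9896, 4.5590)
step 3: θ'=3.0590 (R=1.6667) → pose (-2.4875, 2.3959, 3.0590)
step 4: θ'=3.9340 (R=1.0000) → pose (-3.2821, 2.1015, 3.9340)
step 5: θ'=3.9340 (straight) → pose (-3.6331, 1.7455, 3.9340)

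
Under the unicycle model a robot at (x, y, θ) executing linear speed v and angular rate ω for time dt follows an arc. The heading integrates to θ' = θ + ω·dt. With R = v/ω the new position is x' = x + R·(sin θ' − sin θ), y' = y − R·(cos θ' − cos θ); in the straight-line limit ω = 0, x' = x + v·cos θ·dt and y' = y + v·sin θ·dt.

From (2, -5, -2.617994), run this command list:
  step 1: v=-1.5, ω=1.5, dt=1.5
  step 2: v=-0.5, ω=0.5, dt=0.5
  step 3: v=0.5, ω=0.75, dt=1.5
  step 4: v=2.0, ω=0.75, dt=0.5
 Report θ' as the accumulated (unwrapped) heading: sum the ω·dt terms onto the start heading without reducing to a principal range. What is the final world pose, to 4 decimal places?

step 1: θ'=-0.3680 (R=-1.0000) → pose (1.8597, -3.2009, -0.3680)
step 2: θ'=-0.1180 (R=-1.0000) → pose (1.6177, -3.1409, -0.1180)
step 3: θ'=1.0070 (R=0.6667) → pose (2.2597, -2.8352, 1.0070)
step 4: θ'=1.3820 (R=2.6667) → pose (2.6250, -1.9106, 1.3820)

(2.6250, -1.9106, 1.3820)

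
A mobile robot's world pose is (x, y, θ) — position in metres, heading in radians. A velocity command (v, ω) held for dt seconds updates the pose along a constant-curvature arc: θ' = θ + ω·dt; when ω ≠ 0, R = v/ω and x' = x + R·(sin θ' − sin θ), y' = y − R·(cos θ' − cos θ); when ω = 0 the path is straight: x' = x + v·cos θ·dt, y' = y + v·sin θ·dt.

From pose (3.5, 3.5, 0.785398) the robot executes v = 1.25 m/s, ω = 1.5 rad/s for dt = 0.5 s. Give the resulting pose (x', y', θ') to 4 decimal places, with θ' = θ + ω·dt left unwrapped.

(3.7436, 4.0598, 1.5354)

θ' = 0.7854 + 1.5·0.5 = 1.5354
R = v/ω = 1.25/1.5 = 0.8333
x' = 3.5 + 0.8333·(sin 1.5354 − sin 0.7854) = 3.7436
y' = 3.5 − 0.8333·(cos 1.5354 − cos 0.7854) = 4.0598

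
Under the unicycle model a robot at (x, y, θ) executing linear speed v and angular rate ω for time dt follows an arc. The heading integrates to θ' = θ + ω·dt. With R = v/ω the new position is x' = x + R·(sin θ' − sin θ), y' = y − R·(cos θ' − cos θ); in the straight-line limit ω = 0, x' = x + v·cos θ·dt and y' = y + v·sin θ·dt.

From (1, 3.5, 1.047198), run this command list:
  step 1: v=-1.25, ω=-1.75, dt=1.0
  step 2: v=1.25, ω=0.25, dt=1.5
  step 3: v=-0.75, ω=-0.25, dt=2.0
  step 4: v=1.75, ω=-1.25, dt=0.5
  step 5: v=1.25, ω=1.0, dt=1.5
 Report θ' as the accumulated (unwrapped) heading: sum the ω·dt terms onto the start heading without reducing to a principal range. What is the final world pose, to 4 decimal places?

(1.9578, 1.3206, 0.0472)

step 1: θ'=-0.7028 (R=0.7143) → pose (-0.0803, 3.3121, -0.7028)
step 2: θ'=-0.3278 (R=5.0000) → pose (1.5417, 2.3935, -0.3278)
step 3: θ'=-0.8278 (R=3.0000) → pose (0.2983, 3.2043, -0.8278)
step 4: θ'=-1.4528 (R=-1.4000) → pose (0.6575, 2.4220, -1.4528)
step 5: θ'=0.0472 (R=1.2500) → pose (1.9578, 1.3206, 0.0472)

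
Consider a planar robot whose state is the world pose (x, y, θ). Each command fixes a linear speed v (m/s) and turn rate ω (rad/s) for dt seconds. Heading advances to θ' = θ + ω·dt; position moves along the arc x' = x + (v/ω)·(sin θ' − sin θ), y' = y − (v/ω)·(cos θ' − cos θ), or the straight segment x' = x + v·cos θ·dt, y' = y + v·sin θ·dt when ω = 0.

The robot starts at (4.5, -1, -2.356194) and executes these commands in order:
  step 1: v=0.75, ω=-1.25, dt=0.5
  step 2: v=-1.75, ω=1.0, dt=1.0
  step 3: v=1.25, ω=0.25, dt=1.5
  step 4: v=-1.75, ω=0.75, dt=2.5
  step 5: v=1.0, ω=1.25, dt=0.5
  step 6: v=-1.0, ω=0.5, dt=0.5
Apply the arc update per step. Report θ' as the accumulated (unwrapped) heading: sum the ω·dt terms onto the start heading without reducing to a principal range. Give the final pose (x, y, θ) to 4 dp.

step 1: θ'=-2.9812 (R=-0.6000) → pose (4.1716, -1.1680, -2.9812)
step 2: θ'=-1.9812 (R=-1.7500) → pose (5.4968, -0.1387, -1.9812)
step 3: θ'=-1.6062 (R=5.0000) → pose (5.0847, -1.9566, -1.6062)
step 4: θ'=0.2688 (R=-2.3333) → pose (2.1331, 0.3755, 0.2688)
step 5: θ'=0.8938 (R=0.8000) → pose (2.5442, 0.6456, 0.8938)
step 6: θ'=1.1438 (R=-2.0000) → pose (2.2827, 0.2210, 1.1438)

(2.2827, 0.2210, 1.1438)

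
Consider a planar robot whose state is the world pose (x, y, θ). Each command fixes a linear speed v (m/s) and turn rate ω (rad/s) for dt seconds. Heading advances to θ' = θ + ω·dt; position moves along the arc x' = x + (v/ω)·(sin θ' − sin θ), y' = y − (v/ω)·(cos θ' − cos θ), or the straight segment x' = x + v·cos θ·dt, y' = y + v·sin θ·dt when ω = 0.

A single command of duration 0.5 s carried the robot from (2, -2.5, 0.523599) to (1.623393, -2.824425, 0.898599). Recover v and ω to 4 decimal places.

v = -1.0000, ω = 0.7500

Δθ = 0.898599 − 0.523599 = 0.375000
ω = Δθ/dt = 0.375000/0.5 = 0.7500
R = Δx/(sin θ' − sin θ) = -1.3333
v = R·ω = -1.3333·0.7500 = -1.0000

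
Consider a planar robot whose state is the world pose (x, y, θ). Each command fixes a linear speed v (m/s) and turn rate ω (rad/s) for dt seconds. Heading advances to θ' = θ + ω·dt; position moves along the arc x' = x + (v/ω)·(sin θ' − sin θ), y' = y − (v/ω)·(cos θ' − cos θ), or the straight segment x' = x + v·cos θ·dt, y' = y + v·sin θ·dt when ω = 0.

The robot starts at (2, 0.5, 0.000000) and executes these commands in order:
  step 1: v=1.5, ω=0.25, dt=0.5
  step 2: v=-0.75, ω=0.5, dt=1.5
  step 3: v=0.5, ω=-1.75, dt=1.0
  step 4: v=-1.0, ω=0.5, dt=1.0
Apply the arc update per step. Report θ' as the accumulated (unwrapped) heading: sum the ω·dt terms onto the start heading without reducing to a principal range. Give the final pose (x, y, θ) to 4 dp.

(1.4198, 0.5990, -0.3750)

step 1: θ'=0.1250 (R=6.0000) → pose (2.7480, 0.5468, 0.1250)
step 2: θ'=0.8750 (R=-1.5000) → pose (1.7837, 0.0200, 0.8750)
step 3: θ'=-0.8750 (R=-0.2857) → pose (2.2223, 0.0200, -0.8750)
step 4: θ'=-0.3750 (R=-2.0000) → pose (1.4198, 0.5990, -0.3750)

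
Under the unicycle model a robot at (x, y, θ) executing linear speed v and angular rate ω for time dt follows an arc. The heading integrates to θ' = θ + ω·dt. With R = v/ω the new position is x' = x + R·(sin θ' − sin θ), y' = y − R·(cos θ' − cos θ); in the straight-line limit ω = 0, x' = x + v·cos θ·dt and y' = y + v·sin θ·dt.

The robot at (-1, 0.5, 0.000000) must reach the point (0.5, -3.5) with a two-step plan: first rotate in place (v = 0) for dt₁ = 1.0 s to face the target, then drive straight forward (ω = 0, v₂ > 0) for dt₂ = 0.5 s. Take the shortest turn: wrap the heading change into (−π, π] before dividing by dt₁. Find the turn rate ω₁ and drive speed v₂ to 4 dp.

heading to target = atan2(-3.5−0.5, 0.5−-1) = -1.2120
Δθ = wrap(-1.2120 − 0.0000) = -1.2120; ω₁ = Δθ/dt₁ = -1.2120
distance = √((0.5−-1)² + (-3.5−0.5)²) = 4.2720; v₂ = distance/dt₂ = 8.5440

ω₁ = -1.2120, v₂ = 8.5440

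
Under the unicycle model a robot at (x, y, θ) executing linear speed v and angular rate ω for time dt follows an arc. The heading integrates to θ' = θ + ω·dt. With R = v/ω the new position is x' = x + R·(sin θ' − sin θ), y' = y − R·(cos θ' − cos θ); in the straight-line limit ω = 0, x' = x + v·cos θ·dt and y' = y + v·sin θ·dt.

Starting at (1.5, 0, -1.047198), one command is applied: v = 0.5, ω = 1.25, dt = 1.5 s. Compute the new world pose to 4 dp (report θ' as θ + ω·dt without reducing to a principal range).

(2.1410, -0.0706, 0.8278)

θ' = -1.0472 + 1.25·1.5 = 0.8278
R = v/ω = 0.5/1.25 = 0.4000
x' = 1.5 + 0.4000·(sin 0.8278 − sin -1.0472) = 2.1410
y' = 0 − 0.4000·(cos 0.8278 − cos -1.0472) = -0.0706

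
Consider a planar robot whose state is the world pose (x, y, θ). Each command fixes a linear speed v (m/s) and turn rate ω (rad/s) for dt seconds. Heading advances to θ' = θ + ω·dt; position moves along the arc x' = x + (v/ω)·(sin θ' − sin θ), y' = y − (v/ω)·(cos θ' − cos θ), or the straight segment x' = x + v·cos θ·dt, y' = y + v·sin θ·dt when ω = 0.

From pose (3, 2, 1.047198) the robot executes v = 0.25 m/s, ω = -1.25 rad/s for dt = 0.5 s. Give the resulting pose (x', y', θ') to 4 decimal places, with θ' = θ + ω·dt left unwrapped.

θ' = 1.0472 + -1.25·0.5 = 0.4222
R = v/ω = 0.25/-1.25 = -0.2000
x' = 3 + -0.2000·(sin 0.4222 − sin 1.0472) = 3.0913
y' = 2 − -0.2000·(cos 0.4222 − cos 1.0472) = 2.0824

(3.0913, 2.0824, 0.4222)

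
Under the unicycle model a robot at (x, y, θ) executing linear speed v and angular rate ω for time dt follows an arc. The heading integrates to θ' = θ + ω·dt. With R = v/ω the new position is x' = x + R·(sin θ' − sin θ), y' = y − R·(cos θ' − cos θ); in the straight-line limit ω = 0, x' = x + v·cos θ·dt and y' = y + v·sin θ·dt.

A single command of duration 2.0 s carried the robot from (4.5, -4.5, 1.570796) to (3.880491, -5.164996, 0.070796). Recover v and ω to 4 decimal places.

v = -0.5000, ω = -0.7500

Δθ = 0.070796 − 1.570796 = -1.500000
ω = Δθ/dt = -1.500000/2.0 = -0.7500
R = −Δy/(cos θ' − cos θ) = 0.6667
v = R·ω = 0.6667·-0.7500 = -0.5000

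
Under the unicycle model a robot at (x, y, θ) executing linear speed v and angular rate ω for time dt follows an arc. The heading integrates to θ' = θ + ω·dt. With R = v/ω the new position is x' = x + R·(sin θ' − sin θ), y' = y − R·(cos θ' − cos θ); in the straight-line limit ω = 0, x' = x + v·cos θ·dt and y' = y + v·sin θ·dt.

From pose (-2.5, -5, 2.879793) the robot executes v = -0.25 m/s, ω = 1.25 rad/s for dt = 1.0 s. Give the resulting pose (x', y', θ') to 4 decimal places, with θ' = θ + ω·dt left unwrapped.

(-2.2812, -4.9169, 4.1298)

θ' = 2.8798 + 1.25·1.0 = 4.1298
R = v/ω = -0.25/1.25 = -0.2000
x' = -2.5 + -0.2000·(sin 4.1298 − sin 2.8798) = -2.2812
y' = -5 − -0.2000·(cos 4.1298 − cos 2.8798) = -4.9169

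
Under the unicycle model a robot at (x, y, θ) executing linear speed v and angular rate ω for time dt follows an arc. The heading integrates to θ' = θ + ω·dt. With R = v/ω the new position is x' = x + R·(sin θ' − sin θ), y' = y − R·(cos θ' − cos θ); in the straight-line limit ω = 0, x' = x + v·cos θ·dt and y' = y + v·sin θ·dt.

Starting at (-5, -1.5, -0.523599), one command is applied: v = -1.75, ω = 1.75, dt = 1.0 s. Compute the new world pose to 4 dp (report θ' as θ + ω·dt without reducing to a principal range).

θ' = -0.5236 + 1.75·1.0 = 1.2264
R = v/ω = -1.75/1.75 = -1.0000
x' = -5 + -1.0000·(sin 1.2264 − sin -0.5236) = -6.4413
y' = -1.5 − -1.0000·(cos 1.2264 − cos -0.5236) = -2.0284

(-6.4413, -2.0284, 1.2264)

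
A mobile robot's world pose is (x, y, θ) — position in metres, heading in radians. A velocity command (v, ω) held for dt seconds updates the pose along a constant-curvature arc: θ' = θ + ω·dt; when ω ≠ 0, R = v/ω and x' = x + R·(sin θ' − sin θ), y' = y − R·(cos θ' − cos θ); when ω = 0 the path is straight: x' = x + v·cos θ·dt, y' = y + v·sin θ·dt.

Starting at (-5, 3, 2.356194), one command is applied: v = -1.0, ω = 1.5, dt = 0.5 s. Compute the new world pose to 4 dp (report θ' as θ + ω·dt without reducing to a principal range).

θ' = 2.3562 + 1.5·0.5 = 3.1062
R = v/ω = -1.0/1.5 = -0.6667
x' = -5 + -0.6667·(sin 3.1062 − sin 2.3562) = -4.5522
y' = 3 − -0.6667·(cos 3.1062 − cos 2.3562) = 2.8052

(-4.5522, 2.8052, 3.1062)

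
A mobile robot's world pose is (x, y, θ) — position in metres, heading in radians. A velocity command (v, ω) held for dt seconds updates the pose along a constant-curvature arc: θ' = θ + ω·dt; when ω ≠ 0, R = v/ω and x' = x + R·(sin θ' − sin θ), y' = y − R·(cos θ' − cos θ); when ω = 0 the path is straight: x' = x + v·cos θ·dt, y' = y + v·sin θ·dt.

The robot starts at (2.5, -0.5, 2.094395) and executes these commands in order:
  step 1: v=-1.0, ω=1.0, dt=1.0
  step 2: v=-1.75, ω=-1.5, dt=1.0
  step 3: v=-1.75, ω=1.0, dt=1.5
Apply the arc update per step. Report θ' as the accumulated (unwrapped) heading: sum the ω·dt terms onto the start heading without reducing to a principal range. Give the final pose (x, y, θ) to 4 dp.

step 1: θ'=3.0944 (R=-1.0000) → pose (3.3188, -0.9989, 3.0944)
step 2: θ'=1.5944 (R=1.1667) → pose (4.4301, -2.1367, 1.5944)
step 3: θ'=3.0944 (R=-1.7500) → pose (6.0971, -3.8435, 3.0944)

(6.0971, -3.8435, 3.0944)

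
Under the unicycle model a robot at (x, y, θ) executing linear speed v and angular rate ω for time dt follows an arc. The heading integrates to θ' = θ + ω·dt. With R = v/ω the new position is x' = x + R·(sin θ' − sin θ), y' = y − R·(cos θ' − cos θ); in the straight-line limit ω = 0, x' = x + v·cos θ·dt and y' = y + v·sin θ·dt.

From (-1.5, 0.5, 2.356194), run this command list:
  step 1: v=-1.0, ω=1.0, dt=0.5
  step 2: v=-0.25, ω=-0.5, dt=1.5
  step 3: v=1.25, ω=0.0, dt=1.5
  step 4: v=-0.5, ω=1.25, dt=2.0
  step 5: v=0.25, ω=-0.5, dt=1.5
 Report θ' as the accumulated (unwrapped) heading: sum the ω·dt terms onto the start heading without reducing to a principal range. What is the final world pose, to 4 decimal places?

(-1.1695, 1.4725, 3.8562)

step 1: θ'=2.8562 (R=-1.0000) → pose (-1.0744, 0.2476, 2.8562)
step 2: θ'=2.1062 (R=0.5000) → pose (-0.7852, 0.0229, 2.1062)
step 3: θ'=2.1062 (straight) → pose (-1.7418, 1.6355, 2.1062)
step 4: θ'=4.6062 (R=-0.4000) → pose (-1.0000, 1.7972, 4.6062)
step 5: θ'=3.8562 (R=-0.5000) → pose (-1.1695, 1.4725, 3.8562)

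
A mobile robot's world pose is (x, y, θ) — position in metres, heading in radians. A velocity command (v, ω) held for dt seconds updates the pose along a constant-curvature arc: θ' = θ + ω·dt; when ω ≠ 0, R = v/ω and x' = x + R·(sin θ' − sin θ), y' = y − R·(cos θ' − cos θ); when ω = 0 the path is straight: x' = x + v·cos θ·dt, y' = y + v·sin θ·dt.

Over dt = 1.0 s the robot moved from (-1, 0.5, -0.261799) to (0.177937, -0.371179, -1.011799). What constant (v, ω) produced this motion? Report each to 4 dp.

Δθ = -1.011799 − -0.261799 = -0.750000
ω = Δθ/dt = -0.750000/1.0 = -0.7500
R = Δx/(sin θ' − sin θ) = -2.0000
v = R·ω = -2.0000·-0.7500 = 1.5000

v = 1.5000, ω = -0.7500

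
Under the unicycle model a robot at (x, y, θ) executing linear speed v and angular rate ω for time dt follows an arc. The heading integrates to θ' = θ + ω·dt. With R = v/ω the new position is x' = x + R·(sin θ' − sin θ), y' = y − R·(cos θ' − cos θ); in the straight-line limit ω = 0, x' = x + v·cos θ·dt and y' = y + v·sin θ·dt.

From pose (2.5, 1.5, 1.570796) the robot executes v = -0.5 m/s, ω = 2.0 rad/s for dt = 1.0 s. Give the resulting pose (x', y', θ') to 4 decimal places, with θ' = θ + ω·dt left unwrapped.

θ' = 1.5708 + 2.0·1.0 = 3.5708
R = v/ω = -0.5/2.0 = -0.2500
x' = 2.5 + -0.2500·(sin 3.5708 − sin 1.5708) = 2.8540
y' = 1.5 − -0.2500·(cos 3.5708 − cos 1.5708) = 1.2727

(2.8540, 1.2727, 3.5708)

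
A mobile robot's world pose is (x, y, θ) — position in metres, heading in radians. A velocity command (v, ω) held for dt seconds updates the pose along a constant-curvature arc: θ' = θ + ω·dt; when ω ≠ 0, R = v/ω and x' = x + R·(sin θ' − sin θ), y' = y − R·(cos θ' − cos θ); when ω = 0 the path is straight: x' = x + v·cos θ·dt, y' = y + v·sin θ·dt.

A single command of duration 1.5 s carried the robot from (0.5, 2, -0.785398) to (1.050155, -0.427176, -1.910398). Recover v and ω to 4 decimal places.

v = 1.7500, ω = -0.7500

Δθ = -1.910398 − -0.785398 = -1.125000
ω = Δθ/dt = -1.125000/1.5 = -0.7500
R = −Δy/(cos θ' − cos θ) = -2.3333
v = R·ω = -2.3333·-0.7500 = 1.7500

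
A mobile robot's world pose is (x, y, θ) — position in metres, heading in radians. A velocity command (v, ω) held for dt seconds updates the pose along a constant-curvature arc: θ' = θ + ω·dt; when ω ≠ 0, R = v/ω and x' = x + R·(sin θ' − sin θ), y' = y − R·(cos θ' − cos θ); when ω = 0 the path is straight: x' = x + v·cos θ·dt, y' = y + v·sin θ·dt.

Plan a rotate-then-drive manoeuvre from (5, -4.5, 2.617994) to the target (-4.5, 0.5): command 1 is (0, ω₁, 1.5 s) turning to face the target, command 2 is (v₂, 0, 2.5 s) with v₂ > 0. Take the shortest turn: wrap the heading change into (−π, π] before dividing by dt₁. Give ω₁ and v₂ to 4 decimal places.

ω₁ = 0.0261, v₂ = 4.2942

heading to target = atan2(0.5−-4.5, -4.5−5) = 2.6571
Δθ = wrap(2.6571 − 2.6180) = 0.0391; ω₁ = Δθ/dt₁ = 0.0261
distance = √((-4.5−5)² + (0.5−-4.5)²) = 10.7355; v₂ = distance/dt₂ = 4.2942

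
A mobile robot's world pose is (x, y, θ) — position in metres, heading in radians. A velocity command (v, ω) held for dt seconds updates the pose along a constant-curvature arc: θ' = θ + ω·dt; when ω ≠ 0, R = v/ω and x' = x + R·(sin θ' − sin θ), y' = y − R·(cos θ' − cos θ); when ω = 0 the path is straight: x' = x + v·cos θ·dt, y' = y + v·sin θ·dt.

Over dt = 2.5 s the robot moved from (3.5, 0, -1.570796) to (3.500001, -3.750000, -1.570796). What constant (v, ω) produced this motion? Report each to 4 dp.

Δθ = -1.570796 − -1.570796 = 0.000000
ω = Δθ/dt = 0.000000/2.5 = 0.0000
ω = 0 → v = (Δx·cos θ + Δy·sin θ)/dt = 1.5000

v = 1.5000, ω = 0.0000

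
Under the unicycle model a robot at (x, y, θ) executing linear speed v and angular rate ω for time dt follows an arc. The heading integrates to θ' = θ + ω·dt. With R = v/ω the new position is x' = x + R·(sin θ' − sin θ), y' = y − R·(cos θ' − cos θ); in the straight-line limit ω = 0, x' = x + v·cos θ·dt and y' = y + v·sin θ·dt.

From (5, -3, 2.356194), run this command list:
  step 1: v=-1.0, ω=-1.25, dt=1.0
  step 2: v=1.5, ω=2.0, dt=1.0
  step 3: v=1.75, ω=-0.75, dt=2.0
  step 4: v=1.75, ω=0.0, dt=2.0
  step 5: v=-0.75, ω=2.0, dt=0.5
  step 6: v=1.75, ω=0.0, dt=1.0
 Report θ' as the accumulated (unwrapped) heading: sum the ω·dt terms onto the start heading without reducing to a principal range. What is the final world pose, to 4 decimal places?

(0.8107, 3.4921, 2.6062)

step 1: θ'=1.1062 (R=0.8000) → pose (5.1495, -3.9241, 1.1062)
step 2: θ'=3.1062 (R=0.7500) → pose (4.5056, -2.8386, 3.1062)
step 3: θ'=1.6062 (R=-2.3333) → pose (2.2563, -0.5893, 1.6062)
step 4: θ'=1.6062 (straight) → pose (2.1324, 2.9085, 1.6062)
step 5: θ'=2.6062 (R=-0.3750) → pose (2.3158, 2.5993, 2.6062)
step 6: θ'=2.6062 (straight) → pose (0.8107, 3.4921, 2.6062)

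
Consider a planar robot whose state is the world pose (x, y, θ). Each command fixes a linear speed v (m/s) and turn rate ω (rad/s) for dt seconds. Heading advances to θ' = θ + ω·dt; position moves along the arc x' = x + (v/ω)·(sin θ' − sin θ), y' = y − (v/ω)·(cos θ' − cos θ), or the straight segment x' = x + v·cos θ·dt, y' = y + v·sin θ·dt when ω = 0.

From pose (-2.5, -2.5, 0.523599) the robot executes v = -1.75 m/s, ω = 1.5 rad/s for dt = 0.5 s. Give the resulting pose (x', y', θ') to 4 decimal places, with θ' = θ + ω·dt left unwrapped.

θ' = 0.5236 + 1.5·0.5 = 1.2736
R = v/ω = -1.75/1.5 = -1.1667
x' = -2.5 + -1.1667·(sin 1.2736 − sin 0.5236) = -3.0322
y' = -2.5 − -1.1667·(cos 1.2736 − cos 0.5236) = -3.1687

(-3.0322, -3.1687, 1.2736)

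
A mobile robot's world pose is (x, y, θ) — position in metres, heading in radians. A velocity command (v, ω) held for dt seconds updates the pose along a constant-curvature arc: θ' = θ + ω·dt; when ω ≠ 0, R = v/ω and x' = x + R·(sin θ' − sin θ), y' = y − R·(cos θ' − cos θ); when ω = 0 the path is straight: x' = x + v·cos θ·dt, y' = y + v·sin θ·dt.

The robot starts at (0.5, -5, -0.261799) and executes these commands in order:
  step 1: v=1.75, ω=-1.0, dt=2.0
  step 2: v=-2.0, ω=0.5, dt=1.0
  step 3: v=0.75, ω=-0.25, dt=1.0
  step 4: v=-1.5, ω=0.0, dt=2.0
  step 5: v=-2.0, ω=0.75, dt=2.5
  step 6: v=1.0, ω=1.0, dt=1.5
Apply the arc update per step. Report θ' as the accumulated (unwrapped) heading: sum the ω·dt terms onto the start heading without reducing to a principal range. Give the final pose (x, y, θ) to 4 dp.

(2.3556, 0.5507, 1.3632)

step 1: θ'=-2.2618 (R=-1.7500) → pose (1.3956, -7.8057, -2.2618)
step 2: θ'=-1.7618 (R=-4.0000) → pose (2.2405, -6.0158, -1.7618)
step 3: θ'=-2.0118 (R=-3.0000) → pose (2.0080, -6.7268, -2.0118)
step 4: θ'=-2.0118 (straight) → pose (3.2885, -4.0138, -2.0118)
step 5: θ'=-0.1368 (R=-2.6667) → pose (1.2407, -0.2338, -0.1368)
step 6: θ'=1.3632 (R=1.0000) → pose (2.3556, 0.5507, 1.3632)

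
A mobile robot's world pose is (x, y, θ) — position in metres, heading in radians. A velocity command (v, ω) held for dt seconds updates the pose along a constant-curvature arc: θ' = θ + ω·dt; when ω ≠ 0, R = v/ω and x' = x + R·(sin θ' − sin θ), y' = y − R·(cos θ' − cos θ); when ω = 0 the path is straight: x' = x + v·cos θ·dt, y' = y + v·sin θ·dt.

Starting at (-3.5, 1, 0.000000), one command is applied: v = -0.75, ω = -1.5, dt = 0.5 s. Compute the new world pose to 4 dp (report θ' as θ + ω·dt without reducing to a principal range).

(-3.8408, 1.1342, -0.7500)

θ' = 0.0000 + -1.5·0.5 = -0.7500
R = v/ω = -0.75/-1.5 = 0.5000
x' = -3.5 + 0.5000·(sin -0.7500 − sin 0.0000) = -3.8408
y' = 1 − 0.5000·(cos -0.7500 − cos 0.0000) = 1.1342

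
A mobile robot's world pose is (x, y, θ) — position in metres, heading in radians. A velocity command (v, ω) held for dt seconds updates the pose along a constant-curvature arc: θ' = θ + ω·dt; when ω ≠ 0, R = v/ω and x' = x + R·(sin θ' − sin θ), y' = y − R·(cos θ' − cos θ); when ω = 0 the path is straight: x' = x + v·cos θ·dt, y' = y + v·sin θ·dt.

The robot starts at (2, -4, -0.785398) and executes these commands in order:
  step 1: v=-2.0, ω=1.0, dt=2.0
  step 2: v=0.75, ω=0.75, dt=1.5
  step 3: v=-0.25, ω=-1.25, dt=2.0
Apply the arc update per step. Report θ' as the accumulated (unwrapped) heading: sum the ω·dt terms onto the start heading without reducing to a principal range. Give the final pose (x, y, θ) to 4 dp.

step 1: θ'=1.2146 (R=-2.0000) → pose (-1.2887, -4.7168, 1.2146)
step 2: θ'=2.3396 (R=1.0000) → pose (-1.5072, -3.6728, 2.3396)
step 3: θ'=-0.1604 (R=0.2000) → pose (-1.6829, -4.0093, -0.1604)

(-1.6829, -4.0093, -0.1604)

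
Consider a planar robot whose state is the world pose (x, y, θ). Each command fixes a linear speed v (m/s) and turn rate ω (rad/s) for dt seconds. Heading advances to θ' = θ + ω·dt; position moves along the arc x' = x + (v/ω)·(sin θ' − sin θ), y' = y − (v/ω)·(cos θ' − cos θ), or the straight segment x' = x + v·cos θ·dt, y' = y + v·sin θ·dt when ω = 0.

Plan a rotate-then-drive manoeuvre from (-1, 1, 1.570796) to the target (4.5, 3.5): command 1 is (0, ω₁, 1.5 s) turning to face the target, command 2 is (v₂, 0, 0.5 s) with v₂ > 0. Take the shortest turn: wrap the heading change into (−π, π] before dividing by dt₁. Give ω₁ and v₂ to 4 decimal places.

heading to target = atan2(3.5−1, 4.5−-1) = 0.4266
Δθ = wrap(0.4266 − 1.5708) = -1.1442; ω₁ = Δθ/dt₁ = -0.7628
distance = √((4.5−-1)² + (3.5−1)²) = 6.0415; v₂ = distance/dt₂ = 12.0830

ω₁ = -0.7628, v₂ = 12.0830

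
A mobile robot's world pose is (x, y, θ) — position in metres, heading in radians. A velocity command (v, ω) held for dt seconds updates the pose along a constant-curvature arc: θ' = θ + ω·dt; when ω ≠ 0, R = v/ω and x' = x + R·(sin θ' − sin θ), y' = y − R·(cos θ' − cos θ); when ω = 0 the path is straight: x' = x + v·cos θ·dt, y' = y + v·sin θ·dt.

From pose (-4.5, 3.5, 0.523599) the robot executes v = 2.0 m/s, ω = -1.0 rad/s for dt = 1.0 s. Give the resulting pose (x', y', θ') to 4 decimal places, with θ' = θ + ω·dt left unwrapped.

θ' = 0.5236 + -1.0·1.0 = -0.4764
R = v/ω = 2.0/-1.0 = -2.0000
x' = -4.5 + -2.0000·(sin -0.4764 − sin 0.5236) = -2.5828
y' = 3.5 − -2.0000·(cos -0.4764 − cos 0.5236) = 3.5453

(-2.5828, 3.5453, -0.4764)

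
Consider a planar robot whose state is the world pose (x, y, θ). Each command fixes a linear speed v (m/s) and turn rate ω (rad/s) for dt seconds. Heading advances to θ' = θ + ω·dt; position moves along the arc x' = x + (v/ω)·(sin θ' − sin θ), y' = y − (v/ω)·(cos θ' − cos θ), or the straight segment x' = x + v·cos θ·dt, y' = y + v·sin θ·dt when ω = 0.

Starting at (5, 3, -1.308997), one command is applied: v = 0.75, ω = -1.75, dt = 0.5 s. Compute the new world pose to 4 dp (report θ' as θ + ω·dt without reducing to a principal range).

θ' = -1.3090 + -1.75·0.5 = -2.1840
R = v/ω = 0.75/-1.75 = -0.4286
x' = 5 + -0.4286·(sin -2.1840 − sin -1.3090) = 4.9365
y' = 3 − -0.4286·(cos -2.1840 − cos -1.3090) = 2.6424

(4.9365, 2.6424, -2.1840)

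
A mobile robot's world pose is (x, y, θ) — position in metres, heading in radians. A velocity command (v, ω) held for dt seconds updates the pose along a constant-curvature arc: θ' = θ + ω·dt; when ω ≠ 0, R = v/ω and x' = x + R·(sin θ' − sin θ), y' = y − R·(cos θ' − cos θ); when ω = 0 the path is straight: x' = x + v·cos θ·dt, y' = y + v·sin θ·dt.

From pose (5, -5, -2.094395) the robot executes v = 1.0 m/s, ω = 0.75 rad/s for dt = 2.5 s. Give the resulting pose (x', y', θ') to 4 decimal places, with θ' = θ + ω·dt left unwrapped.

θ' = -2.0944 + 0.75·2.5 = -0.2194
R = v/ω = 1.0/0.75 = 1.3333
x' = 5 + 1.3333·(sin -0.2194 − sin -2.0944) = 5.8645
y' = -5 − 1.3333·(cos -0.2194 − cos -2.0944) = -6.9680

(5.8645, -6.9680, -0.2194)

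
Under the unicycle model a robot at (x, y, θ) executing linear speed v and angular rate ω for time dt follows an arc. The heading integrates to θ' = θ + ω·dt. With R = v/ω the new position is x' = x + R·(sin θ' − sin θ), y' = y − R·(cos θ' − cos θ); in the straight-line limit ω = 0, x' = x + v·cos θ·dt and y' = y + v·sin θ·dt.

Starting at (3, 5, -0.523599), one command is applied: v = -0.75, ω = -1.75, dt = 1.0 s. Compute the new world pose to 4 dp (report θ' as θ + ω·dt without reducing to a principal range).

(2.8873, 5.6482, -2.2736)

θ' = -0.5236 + -1.75·1.0 = -2.2736
R = v/ω = -0.75/-1.75 = 0.4286
x' = 3 + 0.4286·(sin -2.2736 − sin -0.5236) = 2.8873
y' = 5 − 0.4286·(cos -2.2736 − cos -0.5236) = 5.6482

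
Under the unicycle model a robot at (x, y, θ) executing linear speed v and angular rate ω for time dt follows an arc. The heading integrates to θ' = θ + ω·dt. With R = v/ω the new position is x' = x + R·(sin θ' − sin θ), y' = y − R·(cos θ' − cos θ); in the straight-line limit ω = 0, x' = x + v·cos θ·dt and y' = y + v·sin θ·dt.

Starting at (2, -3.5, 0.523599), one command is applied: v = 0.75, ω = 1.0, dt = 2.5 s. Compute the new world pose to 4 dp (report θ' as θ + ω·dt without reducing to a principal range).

θ' = 0.5236 + 1.0·2.5 = 3.0236
R = v/ω = 0.75/1.0 = 0.7500
x' = 2 + 0.7500·(sin 3.0236 − sin 0.5236) = 1.7133
y' = -3.5 − 0.7500·(cos 3.0236 − cos 0.5236) = -2.1057

(1.7133, -2.1057, 3.0236)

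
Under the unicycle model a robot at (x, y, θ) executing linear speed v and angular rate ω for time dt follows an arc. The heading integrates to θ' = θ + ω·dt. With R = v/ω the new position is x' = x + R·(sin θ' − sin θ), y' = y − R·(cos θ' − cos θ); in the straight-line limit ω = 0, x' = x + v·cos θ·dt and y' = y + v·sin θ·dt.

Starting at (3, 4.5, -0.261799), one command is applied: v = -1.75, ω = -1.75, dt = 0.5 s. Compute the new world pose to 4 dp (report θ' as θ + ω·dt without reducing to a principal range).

θ' = -0.2618 + -1.75·0.5 = -1.1368
R = v/ω = -1.75/-1.75 = 1.0000
x' = 3 + 1.0000·(sin -1.1368 − sin -0.2618) = 2.3515
y' = 4.5 − 1.0000·(cos -1.1368 − cos -0.2618) = 5.0454

(2.3515, 5.0454, -1.1368)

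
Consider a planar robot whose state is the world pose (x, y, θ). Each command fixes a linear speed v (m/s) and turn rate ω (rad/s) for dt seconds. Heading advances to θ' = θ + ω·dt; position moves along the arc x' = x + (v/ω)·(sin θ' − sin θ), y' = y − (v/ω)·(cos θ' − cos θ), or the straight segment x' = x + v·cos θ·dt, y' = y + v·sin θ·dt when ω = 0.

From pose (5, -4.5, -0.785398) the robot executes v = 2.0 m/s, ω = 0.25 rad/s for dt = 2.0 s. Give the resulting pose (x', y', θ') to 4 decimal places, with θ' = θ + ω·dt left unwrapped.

(8.4045, -6.5195, -0.2854)

θ' = -0.7854 + 0.25·2.0 = -0.2854
R = v/ω = 2.0/0.25 = 8.0000
x' = 5 + 8.0000·(sin -0.2854 − sin -0.7854) = 8.4045
y' = -4.5 − 8.0000·(cos -0.2854 − cos -0.7854) = -6.5195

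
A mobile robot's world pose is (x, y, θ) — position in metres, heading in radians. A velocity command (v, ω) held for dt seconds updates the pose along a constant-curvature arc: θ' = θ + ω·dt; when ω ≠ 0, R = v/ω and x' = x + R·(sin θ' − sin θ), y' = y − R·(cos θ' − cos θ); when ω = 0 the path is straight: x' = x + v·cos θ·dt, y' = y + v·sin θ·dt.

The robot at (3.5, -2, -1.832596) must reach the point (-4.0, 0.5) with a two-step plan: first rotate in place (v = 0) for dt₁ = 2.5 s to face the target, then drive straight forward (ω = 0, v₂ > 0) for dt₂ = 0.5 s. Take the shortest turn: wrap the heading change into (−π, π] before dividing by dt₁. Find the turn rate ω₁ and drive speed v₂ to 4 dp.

heading to target = atan2(0.5−-2, -4−3.5) = 2.8198
Δθ = wrap(2.8198 − -1.8326) = -1.6307; ω₁ = Δθ/dt₁ = -0.6523
distance = √((-4−3.5)² + (0.5−-2)²) = 7.9057; v₂ = distance/dt₂ = 15.8114

ω₁ = -0.6523, v₂ = 15.8114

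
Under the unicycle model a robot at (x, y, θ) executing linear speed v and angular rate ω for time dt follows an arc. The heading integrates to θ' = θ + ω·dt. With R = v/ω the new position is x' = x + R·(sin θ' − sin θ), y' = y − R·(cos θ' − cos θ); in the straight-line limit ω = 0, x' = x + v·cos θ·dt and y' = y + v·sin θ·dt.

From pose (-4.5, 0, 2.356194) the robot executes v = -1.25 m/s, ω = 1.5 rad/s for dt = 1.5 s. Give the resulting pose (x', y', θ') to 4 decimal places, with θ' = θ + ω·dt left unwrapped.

(-3.0821, 0.5009, 4.6062)

θ' = 2.3562 + 1.5·1.5 = 4.6062
R = v/ω = -1.25/1.5 = -0.8333
x' = -4.5 + -0.8333·(sin 4.6062 − sin 2.3562) = -3.0821
y' = 0 − -0.8333·(cos 4.6062 − cos 2.3562) = 0.5009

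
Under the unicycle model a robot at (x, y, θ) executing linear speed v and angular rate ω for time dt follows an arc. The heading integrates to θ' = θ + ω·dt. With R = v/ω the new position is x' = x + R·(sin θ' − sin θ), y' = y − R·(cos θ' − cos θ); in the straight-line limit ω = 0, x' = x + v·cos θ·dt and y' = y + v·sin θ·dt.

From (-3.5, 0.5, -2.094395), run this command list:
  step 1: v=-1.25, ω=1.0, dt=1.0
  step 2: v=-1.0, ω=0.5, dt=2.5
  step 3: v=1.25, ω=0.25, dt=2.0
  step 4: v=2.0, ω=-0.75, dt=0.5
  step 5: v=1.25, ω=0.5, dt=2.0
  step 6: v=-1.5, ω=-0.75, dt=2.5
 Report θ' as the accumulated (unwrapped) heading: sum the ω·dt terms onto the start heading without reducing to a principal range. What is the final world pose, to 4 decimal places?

step 1: θ'=-1.0944 (R=-1.2500) → pose (-3.4717, 1.6982, -1.0944)
step 2: θ'=0.1556 (R=-2.0000) → pose (-5.5590, 2.7569, 0.1556)
step 3: θ'=0.6556 (R=5.0000) → pose (-3.2857, 3.7331, 0.6556)
step 4: θ'=0.2806 (R=-2.6667) → pose (-2.3985, 4.1816, 0.2806)
step 5: θ'=1.2806 (R=2.5000) → pose (-0.6953, 5.8685, 1.2806)
step 6: θ'=-0.5944 (R=2.0000) → pose (-3.7317, 4.7838, -0.5944)

(-3.7317, 4.7838, -0.5944)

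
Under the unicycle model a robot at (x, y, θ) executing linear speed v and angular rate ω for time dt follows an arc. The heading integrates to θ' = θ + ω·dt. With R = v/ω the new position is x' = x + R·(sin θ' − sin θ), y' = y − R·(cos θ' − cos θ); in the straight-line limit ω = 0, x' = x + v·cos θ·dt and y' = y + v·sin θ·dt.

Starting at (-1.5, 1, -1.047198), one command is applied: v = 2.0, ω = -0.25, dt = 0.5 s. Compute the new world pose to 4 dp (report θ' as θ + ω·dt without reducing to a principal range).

θ' = -1.0472 + -0.25·0.5 = -1.1722
R = v/ω = 2.0/-0.25 = -8.0000
x' = -1.5 + -8.0000·(sin -1.1722 − sin -1.0472) = -1.0554
y' = 1 − -8.0000·(cos -1.1722 − cos -1.0472) = 0.1050

(-1.0554, 0.1050, -1.1722)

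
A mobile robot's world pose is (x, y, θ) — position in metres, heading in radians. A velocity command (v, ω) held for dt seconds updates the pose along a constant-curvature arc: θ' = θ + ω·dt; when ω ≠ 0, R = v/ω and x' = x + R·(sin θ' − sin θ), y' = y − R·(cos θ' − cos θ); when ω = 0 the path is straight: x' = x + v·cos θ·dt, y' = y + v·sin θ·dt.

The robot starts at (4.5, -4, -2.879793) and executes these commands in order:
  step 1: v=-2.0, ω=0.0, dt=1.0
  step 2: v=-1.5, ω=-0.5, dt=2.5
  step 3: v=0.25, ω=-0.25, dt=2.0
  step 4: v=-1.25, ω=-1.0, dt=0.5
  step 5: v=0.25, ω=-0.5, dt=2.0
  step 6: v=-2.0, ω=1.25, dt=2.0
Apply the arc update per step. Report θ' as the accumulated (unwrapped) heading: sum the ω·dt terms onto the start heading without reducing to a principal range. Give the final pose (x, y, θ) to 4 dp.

step 1: θ'=-2.8798 (straight) → pose (6.4319, -3.4824, -2.8798)
step 2: θ'=-4.1298 (R=3.0000) → pose (9.7134, -4.7296, -4.1298)
step 3: θ'=-4.6298 (R=-1.0000) → pose (9.5519, -4.2619, -4.6298)
step 4: θ'=-5.1298 (R=1.2500) → pose (9.4488, -4.8717, -5.1298)
step 5: θ'=-6.1298 (R=-0.5000) → pose (9.8295, -4.5803, -6.1298)
step 6: θ'=-3.6298 (R=-1.6000) → pose (9.3235, -7.5746, -3.6298)

(9.3235, -7.5746, -3.6298)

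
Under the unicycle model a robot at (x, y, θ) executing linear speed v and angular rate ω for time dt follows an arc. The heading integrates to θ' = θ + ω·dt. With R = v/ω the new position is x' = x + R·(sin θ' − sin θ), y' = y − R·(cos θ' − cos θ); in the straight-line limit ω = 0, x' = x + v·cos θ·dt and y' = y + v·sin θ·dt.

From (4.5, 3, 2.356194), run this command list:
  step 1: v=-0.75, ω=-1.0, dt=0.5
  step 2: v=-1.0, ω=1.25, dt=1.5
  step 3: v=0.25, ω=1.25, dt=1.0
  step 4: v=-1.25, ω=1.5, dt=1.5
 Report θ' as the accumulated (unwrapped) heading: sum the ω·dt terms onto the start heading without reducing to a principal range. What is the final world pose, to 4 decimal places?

step 1: θ'=1.8562 (R=0.7500) → pose (4.6893, 2.6808, 1.8562)
step 2: θ'=3.7312 (R=-0.8000) → pose (5.9018, 2.2411, 3.7312)
step 3: θ'=4.9812 (R=0.2000) → pose (5.8202, 2.0218, 4.9812)
step 4: θ'=7.2312 (R=-0.8333) → pose (4.3399, 2.2865, 7.2312)

(4.3399, 2.2865, 7.2312)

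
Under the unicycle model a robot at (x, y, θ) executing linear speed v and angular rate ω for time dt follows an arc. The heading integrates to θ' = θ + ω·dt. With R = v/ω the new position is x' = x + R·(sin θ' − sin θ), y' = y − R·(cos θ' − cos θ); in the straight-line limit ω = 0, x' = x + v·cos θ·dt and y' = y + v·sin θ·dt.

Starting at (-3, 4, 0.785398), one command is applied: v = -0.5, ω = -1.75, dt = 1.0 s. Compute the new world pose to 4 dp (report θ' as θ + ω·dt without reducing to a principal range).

(-3.4368, 4.0392, -0.9646)

θ' = 0.7854 + -1.75·1.0 = -0.9646
R = v/ω = -0.5/-1.75 = 0.2857
x' = -3 + 0.2857·(sin -0.9646 − sin 0.7854) = -3.4368
y' = 4 − 0.2857·(cos -0.9646 − cos 0.7854) = 4.0392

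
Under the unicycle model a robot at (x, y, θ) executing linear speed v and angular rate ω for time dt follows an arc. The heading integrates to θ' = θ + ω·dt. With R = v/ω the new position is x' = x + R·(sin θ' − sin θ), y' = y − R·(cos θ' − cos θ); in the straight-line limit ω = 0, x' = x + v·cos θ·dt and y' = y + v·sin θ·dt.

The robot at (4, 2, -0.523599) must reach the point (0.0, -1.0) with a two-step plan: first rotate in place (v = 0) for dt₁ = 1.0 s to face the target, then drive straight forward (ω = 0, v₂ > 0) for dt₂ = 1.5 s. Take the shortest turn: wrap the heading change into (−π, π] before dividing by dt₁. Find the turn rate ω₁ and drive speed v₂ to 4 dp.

heading to target = atan2(-1−2, 0−4) = -2.4981
Δθ = wrap(-2.4981 − -0.5236) = -1.9745; ω₁ = Δθ/dt₁ = -1.9745
distance = √((0−4)² + (-1−2)²) = 5.0000; v₂ = distance/dt₂ = 3.3333

ω₁ = -1.9745, v₂ = 3.3333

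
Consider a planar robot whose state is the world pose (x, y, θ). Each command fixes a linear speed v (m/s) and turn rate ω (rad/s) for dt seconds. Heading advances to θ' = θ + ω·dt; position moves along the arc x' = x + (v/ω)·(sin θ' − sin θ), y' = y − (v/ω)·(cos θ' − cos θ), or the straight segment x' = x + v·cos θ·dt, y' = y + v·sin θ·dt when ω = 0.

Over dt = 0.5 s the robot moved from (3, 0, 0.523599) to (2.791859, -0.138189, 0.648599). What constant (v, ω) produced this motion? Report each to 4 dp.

v = -0.5000, ω = 0.2500

Δθ = 0.648599 − 0.523599 = 0.125000
ω = Δθ/dt = 0.125000/0.5 = 0.2500
R = Δx/(sin θ' − sin θ) = -2.0000
v = R·ω = -2.0000·0.2500 = -0.5000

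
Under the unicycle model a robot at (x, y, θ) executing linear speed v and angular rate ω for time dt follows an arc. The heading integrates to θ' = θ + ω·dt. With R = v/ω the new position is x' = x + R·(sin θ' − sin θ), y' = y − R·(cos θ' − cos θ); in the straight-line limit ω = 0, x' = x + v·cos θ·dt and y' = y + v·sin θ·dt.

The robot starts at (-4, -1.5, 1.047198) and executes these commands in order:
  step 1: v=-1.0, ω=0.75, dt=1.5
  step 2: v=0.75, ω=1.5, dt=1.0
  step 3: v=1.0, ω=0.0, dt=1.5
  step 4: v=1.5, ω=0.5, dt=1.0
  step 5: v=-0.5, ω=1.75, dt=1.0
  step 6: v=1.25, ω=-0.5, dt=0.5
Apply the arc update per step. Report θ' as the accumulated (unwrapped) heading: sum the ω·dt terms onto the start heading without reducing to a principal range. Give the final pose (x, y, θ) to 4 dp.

(-6.5513, -4.4533, 5.6722)

step 1: θ'=2.1722 (R=-1.3333) → pose (-3.9447, -2.9211, 2.1722)
step 2: θ'=3.6722 (R=0.5000) → pose (-4.6100, -2.7727, 3.6722)
step 3: θ'=3.6722 (straight) → pose (-5.9037, -3.5318, 3.6722)
step 4: θ'=4.1722 (R=3.0000) → pose (-6.9584, -4.5764, 4.1722)
step 5: θ'=5.9222 (R=-0.2857) → pose (-7.1025, -4.1622, 5.9222)
step 6: θ'=5.6722 (R=-2.5000) → pose (-6.5513, -4.4533, 5.6722)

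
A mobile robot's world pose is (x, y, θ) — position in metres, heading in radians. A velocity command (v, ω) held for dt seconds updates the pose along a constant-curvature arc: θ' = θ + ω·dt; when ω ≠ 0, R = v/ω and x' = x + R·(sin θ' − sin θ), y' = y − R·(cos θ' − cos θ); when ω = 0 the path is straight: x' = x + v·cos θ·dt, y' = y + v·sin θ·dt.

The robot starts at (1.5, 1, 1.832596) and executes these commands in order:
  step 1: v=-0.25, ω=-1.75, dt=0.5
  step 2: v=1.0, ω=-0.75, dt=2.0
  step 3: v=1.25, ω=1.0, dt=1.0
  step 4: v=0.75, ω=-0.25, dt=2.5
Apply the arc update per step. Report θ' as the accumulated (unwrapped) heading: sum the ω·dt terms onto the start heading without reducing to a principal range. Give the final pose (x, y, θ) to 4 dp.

step 1: θ'=0.9576 (R=0.1429) → pose (1.4788, 0.8808, 0.9576)
step 2: θ'=-0.5424 (R=-1.3333) → pose (3.2575, 1.2555, -0.5424)
step 3: θ'=0.4576 (R=1.2500) → pose (4.4550, 1.2046, 0.4576)
step 4: θ'=-0.1674 (R=-3.0000) → pose (6.2803, 1.4714, -0.1674)

(6.2803, 1.4714, -0.1674)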